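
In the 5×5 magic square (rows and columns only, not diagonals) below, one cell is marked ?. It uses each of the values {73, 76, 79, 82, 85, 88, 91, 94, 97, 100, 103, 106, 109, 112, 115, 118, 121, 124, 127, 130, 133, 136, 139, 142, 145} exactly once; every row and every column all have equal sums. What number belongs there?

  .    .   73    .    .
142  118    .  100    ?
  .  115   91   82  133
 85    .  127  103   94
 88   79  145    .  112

The 25 entries sum to 2725, so each line sums to 2725/5 = 545.
Row 3 needs 545; the known cells sum to 421, so (3,1) = 124.
From row 4, 545 − (85 + 127 + 103 + 94) gives (4,2) = 136.
Row 5: 88 + 79 + 145 + 112 + ? = 545, so (5,4) = 121.
Column 1 must total 545; the given cells sum to 439, so (1,1) = 106.
Column 2 needs 545; the known cells sum to 448, so (1,2) = 97.
From column 3, 545 − (73 + 91 + 127 + 145) gives (2,3) = 109.
Column 4: 100 + 82 + 103 + 121 + ? = 545, so (1,4) = 139.
Using row 1: 106 + 97 + 73 + 139 + ? → (1,5) = 545 − 415 = 130.
Using row 2: 142 + 118 + 109 + 100 + ? → (2,5) = 545 − 469 = 76.

76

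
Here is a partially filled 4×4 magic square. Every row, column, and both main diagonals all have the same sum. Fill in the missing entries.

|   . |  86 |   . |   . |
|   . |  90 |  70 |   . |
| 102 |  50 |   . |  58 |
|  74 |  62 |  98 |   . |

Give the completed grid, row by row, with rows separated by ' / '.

Column 2 is already complete: 86 + 90 + 50 + 62 = 288, so that is the magic constant.
The remaining cell in row 3 is (3,3) = 288 − 210 = 78.
The remaining cell in row 4 is (4,4) = 288 − 234 = 54.
The remaining cell in column 3 is (1,3) = 288 − 246 = 42.
Main diagonal must total 288; the given cells sum to 222, so (1,1) = 66.
Anti-diagonal must total 288; the given cells sum to 194, so (1,4) = 94.
The remaining cell in column 1 is (2,1) = 288 − 242 = 46.
The remaining cell in column 4 is (2,4) = 288 − 206 = 82.

66 86 42 94 / 46 90 70 82 / 102 50 78 58 / 74 62 98 54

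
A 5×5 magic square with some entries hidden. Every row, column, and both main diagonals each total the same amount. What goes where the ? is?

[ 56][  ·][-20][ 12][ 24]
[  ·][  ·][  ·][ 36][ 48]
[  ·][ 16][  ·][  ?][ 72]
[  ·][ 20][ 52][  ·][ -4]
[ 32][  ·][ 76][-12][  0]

Column 5 is complete and sums to 140; that is the magic constant.
Row 1 needs 140; the known cells sum to 72, so (1,2) = 68.
Row 5 must total 140; the given cells sum to 96, so (5,2) = 44.
Using column 2: 68 + 16 + 20 + 44 + ? → (2,2) = 140 − 148 = -8.
Anti-diagonal needs 140; the known cells sum to 112, so (3,3) = 28.
From column 3, 140 − (-20 + 28 + 52 + 76) gives (2,3) = 4.
Main diagonal: 56 + (-8) + 28 + 0 + ? = 140, so (4,4) = 64.
Row 2 must total 140; the given cells sum to 80, so (2,1) = 60.
Row 4: 20 + 52 + 64 + (-4) + ? = 140, so (4,1) = 8.
The remaining cell in column 1 is (3,1) = 140 − 156 = -16.
The remaining cell in column 4 is (3,4) = 140 − 100 = 40.

40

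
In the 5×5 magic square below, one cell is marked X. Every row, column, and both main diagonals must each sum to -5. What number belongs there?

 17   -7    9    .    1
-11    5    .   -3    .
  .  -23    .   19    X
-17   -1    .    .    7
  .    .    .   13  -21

-15

Row 1 needs -5; the known cells sum to 20, so (1,4) = -25.
Column 2 needs -5; the known cells sum to -26, so (5,2) = 21.
Using column 4: -25 + (-3) + 19 + 13 + ? → (4,4) = -5 − 4 = -9.
The remaining cell in main diagonal is (3,3) = -5 − (-8) = 3.
Anti-diagonal: 1 + (-3) + 3 + (-1) + ? = -5, so (5,1) = -5.
The remaining cell in row 4 is (4,3) = -5 − (-20) = 15.
Row 5 must total -5; the given cells sum to 8, so (5,3) = -13.
Column 1 must total -5; the given cells sum to -16, so (3,1) = 11.
Column 3 needs -5; the known cells sum to 14, so (2,3) = -19.
From row 2, -5 − (-11 + 5 + (-19) + (-3)) gives (2,5) = 23.
Using row 3: 11 + (-23) + 3 + 19 + ? → (3,5) = -5 − 10 = -15.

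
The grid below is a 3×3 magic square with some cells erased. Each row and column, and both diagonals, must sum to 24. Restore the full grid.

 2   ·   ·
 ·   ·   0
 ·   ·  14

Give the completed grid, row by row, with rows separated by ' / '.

2 12 10 / 16 8 0 / 6 4 14

Using column 3: 0 + 14 + ? → (1,3) = 24 − 14 = 10.
The remaining cell in main diagonal is (2,2) = 24 − 16 = 8.
Anti-diagonal needs 24; the known cells sum to 18, so (3,1) = 6.
Row 1 must total 24; the given cells sum to 12, so (1,2) = 12.
Row 2 needs 24; the known cells sum to 8, so (2,1) = 16.
Row 3 needs 24; the known cells sum to 20, so (3,2) = 4.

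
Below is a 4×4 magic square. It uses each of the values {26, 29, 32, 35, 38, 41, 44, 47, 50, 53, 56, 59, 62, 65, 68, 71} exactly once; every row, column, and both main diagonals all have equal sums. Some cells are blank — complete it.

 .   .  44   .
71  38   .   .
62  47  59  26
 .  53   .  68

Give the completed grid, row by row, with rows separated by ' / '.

The 16 entries sum to 776, so each line sums to 776/4 = 194.
From column 2, 194 − (38 + 47 + 53) gives (1,2) = 56.
Using main diagonal: 38 + 59 + 68 + ? → (1,1) = 194 − 165 = 29.
Row 1 must total 194; the given cells sum to 129, so (1,4) = 65.
Column 1 needs 194; the known cells sum to 162, so (4,1) = 32.
Using column 4: 65 + 26 + 68 + ? → (2,4) = 194 − 159 = 35.
Using anti-diagonal: 65 + 47 + 32 + ? → (2,3) = 194 − 144 = 50.
Row 4 needs 194; the known cells sum to 153, so (4,3) = 41.

29 56 44 65 / 71 38 50 35 / 62 47 59 26 / 32 53 41 68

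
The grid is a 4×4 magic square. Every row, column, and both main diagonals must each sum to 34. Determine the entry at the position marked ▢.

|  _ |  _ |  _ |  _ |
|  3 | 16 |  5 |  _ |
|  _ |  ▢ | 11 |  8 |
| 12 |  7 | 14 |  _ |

2

Using row 2: 3 + 16 + 5 + ? → (2,4) = 34 − 24 = 10.
Row 4 needs 34; the known cells sum to 33, so (4,4) = 1.
Column 3: 5 + 11 + 14 + ? = 34, so (1,3) = 4.
Column 4 needs 34; the known cells sum to 19, so (1,4) = 15.
Using main diagonal: 16 + 11 + 1 + ? → (1,1) = 34 − 28 = 6.
Anti-diagonal: 15 + 5 + 12 + ? = 34, so (3,2) = 2.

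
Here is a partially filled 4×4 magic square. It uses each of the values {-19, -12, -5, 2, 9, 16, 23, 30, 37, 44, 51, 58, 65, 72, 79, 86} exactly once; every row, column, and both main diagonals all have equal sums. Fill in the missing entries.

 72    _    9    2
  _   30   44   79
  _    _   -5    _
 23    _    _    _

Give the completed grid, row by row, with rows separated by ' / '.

The 16 entries sum to 536, so each line sums to 536/4 = 134.
The remaining cell in row 1 is (1,2) = 134 − 83 = 51.
From row 2, 134 − (30 + 44 + 79) gives (2,1) = -19.
Using column 1: 72 + (-19) + 23 + ? → (3,1) = 134 − 76 = 58.
Column 3 needs 134; the known cells sum to 48, so (4,3) = 86.
Using main diagonal: 72 + 30 + (-5) + ? → (4,4) = 134 − 97 = 37.
Anti-diagonal must total 134; the given cells sum to 69, so (3,2) = 65.
Row 3 must total 134; the given cells sum to 118, so (3,4) = 16.
Row 4 must total 134; the given cells sum to 146, so (4,2) = -12.

72 51 9 2 / -19 30 44 79 / 58 65 -5 16 / 23 -12 86 37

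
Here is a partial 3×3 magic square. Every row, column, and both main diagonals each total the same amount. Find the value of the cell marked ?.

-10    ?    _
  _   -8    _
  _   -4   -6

Main diagonal is complete and sums to -24; that is the magic constant.
From row 3, -24 − (-4 + (-6)) gives (3,1) = -14.
From column 1, -24 − (-10 + (-14)) gives (2,1) = 0.
The remaining cell in column 2 is (1,2) = -24 − (-12) = -12.

-12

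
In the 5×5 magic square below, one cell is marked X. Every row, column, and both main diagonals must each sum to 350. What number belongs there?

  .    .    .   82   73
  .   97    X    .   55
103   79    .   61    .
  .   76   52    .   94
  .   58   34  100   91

From row 5, 350 − (58 + 34 + 100 + 91) gives (5,1) = 67.
The remaining cell in column 2 is (1,2) = 350 − 310 = 40.
From column 5, 350 − (73 + 55 + 94 + 91) gives (3,5) = 37.
Row 3 must total 350; the given cells sum to 280, so (3,3) = 70.
Anti-diagonal: 73 + 70 + 76 + 67 + ? = 350, so (2,4) = 64.
The remaining cell in column 4 is (4,4) = 350 − 307 = 43.
Using main diagonal: 97 + 70 + 43 + 91 + ? → (1,1) = 350 − 301 = 49.
From row 1, 350 − (49 + 40 + 82 + 73) gives (1,3) = 106.
Row 4: 76 + 52 + 43 + 94 + ? = 350, so (4,1) = 85.
The remaining cell in column 1 is (2,1) = 350 − 304 = 46.
Column 3 needs 350; the known cells sum to 262, so (2,3) = 88.

88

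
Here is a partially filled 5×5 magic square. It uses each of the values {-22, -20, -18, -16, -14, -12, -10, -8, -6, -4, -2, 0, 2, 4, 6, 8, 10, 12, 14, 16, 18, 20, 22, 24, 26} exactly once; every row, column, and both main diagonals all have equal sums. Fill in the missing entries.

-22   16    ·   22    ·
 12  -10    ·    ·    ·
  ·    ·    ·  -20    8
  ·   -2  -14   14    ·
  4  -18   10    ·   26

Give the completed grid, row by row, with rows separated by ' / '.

-22 16 -6 22 0 / 12 -10 18 6 -16 / -4 24 2 -20 8 / 20 -2 -14 14 -8 / 4 -18 10 -12 26

The 25 entries sum to 50, so each line sums to 50/5 = 10.
Row 5 needs 10; the known cells sum to 22, so (5,4) = -12.
From column 2, 10 − (16 + (-10) + (-2) + (-18)) gives (3,2) = 24.
Column 4 needs 10; the known cells sum to 4, so (2,4) = 6.
From main diagonal, 10 − (-22 + (-10) + 14 + 26) gives (3,3) = 2.
Anti-diagonal must total 10; the given cells sum to 10, so (1,5) = 0.
From row 1, 10 − (-22 + 16 + 22 + 0) gives (1,3) = -6.
From row 3, 10 − (24 + 2 + (-20) + 8) gives (3,1) = -4.
Using column 1: -22 + 12 + (-4) + 4 + ? → (4,1) = 10 − (-10) = 20.
From column 3, 10 − (-6 + 2 + (-14) + 10) gives (2,3) = 18.
Using row 2: 12 + (-10) + 18 + 6 + ? → (2,5) = 10 − 26 = -16.
The remaining cell in row 4 is (4,5) = 10 − 18 = -8.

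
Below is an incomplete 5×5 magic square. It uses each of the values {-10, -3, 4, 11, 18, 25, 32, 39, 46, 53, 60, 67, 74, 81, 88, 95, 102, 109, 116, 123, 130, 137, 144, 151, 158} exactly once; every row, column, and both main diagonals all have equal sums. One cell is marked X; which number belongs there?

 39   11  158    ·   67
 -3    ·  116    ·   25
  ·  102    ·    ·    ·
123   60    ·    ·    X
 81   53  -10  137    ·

151

The 25 entries sum to 1850, so each line sums to 1850/5 = 370.
Row 1: 39 + 11 + 158 + 67 + ? = 370, so (1,4) = 95.
Row 5 must total 370; the given cells sum to 261, so (5,5) = 109.
The remaining cell in column 1 is (3,1) = 370 − 240 = 130.
Column 2: 11 + 102 + 60 + 53 + ? = 370, so (2,2) = 144.
Row 2 needs 370; the known cells sum to 282, so (2,4) = 88.
Anti-diagonal: 67 + 88 + 60 + 81 + ? = 370, so (3,3) = 74.
Using column 3: 158 + 116 + 74 + (-10) + ? → (4,3) = 370 − 338 = 32.
Main diagonal: 39 + 144 + 74 + 109 + ? = 370, so (4,4) = 4.
Row 4 needs 370; the known cells sum to 219, so (4,5) = 151.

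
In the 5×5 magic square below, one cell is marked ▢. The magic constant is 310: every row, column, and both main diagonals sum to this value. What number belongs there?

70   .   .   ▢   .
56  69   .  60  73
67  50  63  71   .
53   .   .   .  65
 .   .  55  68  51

The remaining cell in row 2 is (2,3) = 310 − 258 = 52.
From row 3, 310 − (67 + 50 + 63 + 71) gives (3,5) = 59.
Column 1 must total 310; the given cells sum to 246, so (5,1) = 64.
From column 5, 310 − (73 + 59 + 65 + 51) gives (1,5) = 62.
Using main diagonal: 70 + 69 + 63 + 51 + ? → (4,4) = 310 − 253 = 57.
Anti-diagonal: 62 + 60 + 63 + 64 + ? = 310, so (4,2) = 61.
Using row 4: 53 + 61 + 57 + 65 + ? → (4,3) = 310 − 236 = 74.
From row 5, 310 − (64 + 55 + 68 + 51) gives (5,2) = 72.
The remaining cell in column 2 is (1,2) = 310 − 252 = 58.
Column 3 needs 310; the known cells sum to 244, so (1,3) = 66.
Column 4: 60 + 71 + 57 + 68 + ? = 310, so (1,4) = 54.

54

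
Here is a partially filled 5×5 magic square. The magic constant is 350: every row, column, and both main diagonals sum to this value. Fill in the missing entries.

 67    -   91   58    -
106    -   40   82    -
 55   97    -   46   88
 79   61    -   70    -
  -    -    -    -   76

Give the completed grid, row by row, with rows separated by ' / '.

67 34 91 58 100 / 106 73 40 82 49 / 55 97 64 46 88 / 79 61 103 70 37 / 43 85 52 94 76

Row 3 must total 350; the given cells sum to 286, so (3,3) = 64.
Column 1 must total 350; the given cells sum to 307, so (5,1) = 43.
Column 4: 58 + 82 + 46 + 70 + ? = 350, so (5,4) = 94.
Main diagonal: 67 + 64 + 70 + 76 + ? = 350, so (2,2) = 73.
The remaining cell in anti-diagonal is (1,5) = 350 − 250 = 100.
Row 1 must total 350; the given cells sum to 316, so (1,2) = 34.
The remaining cell in row 2 is (2,5) = 350 − 301 = 49.
From column 2, 350 − (34 + 73 + 97 + 61) gives (5,2) = 85.
The remaining cell in column 5 is (4,5) = 350 − 313 = 37.
Row 4 must total 350; the given cells sum to 247, so (4,3) = 103.
The remaining cell in row 5 is (5,3) = 350 − 298 = 52.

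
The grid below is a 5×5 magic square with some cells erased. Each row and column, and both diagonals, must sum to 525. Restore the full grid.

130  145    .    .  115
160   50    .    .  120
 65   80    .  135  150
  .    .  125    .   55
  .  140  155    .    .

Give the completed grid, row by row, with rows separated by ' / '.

Row 3 needs 525; the known cells sum to 430, so (3,3) = 95.
Column 2: 145 + 50 + 80 + 140 + ? = 525, so (4,2) = 110.
Column 5: 115 + 120 + 150 + 55 + ? = 525, so (5,5) = 85.
Using main diagonal: 130 + 50 + 95 + 85 + ? → (4,4) = 525 − 360 = 165.
Row 4 must total 525; the given cells sum to 455, so (4,1) = 70.
From column 1, 525 − (130 + 160 + 65 + 70) gives (5,1) = 100.
Anti-diagonal must total 525; the given cells sum to 420, so (2,4) = 105.
The remaining cell in row 2 is (2,3) = 525 − 435 = 90.
The remaining cell in row 5 is (5,4) = 525 − 480 = 45.
Using column 3: 90 + 95 + 125 + 155 + ? → (1,3) = 525 − 465 = 60.
Column 4 needs 525; the known cells sum to 450, so (1,4) = 75.

130 145 60 75 115 / 160 50 90 105 120 / 65 80 95 135 150 / 70 110 125 165 55 / 100 140 155 45 85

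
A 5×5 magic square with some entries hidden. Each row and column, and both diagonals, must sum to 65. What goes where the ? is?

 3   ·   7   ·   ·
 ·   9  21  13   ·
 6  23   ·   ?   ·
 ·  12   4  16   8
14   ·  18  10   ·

The remaining cell in row 4 is (4,1) = 65 − 40 = 25.
From column 1, 65 − (3 + 6 + 25 + 14) gives (2,1) = 17.
From column 3, 65 − (7 + 21 + 4 + 18) gives (3,3) = 15.
Using main diagonal: 3 + 9 + 15 + 16 + ? → (5,5) = 65 − 43 = 22.
Anti-diagonal: 13 + 15 + 12 + 14 + ? = 65, so (1,5) = 11.
From row 2, 65 − (17 + 9 + 21 + 13) gives (2,5) = 5.
Row 5 must total 65; the given cells sum to 64, so (5,2) = 1.
Column 2: 9 + 23 + 12 + 1 + ? = 65, so (1,2) = 20.
Column 5 needs 65; the known cells sum to 46, so (3,5) = 19.
The remaining cell in row 1 is (1,4) = 65 − 41 = 24.
Row 3 must total 65; the given cells sum to 63, so (3,4) = 2.

2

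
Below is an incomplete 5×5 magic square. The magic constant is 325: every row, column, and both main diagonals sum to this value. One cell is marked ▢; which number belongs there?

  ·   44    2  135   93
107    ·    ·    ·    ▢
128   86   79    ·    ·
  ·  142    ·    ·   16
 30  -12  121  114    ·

Row 1: 44 + 2 + 135 + 93 + ? = 325, so (1,1) = 51.
Row 5 must total 325; the given cells sum to 253, so (5,5) = 72.
From column 1, 325 − (51 + 107 + 128 + 30) gives (4,1) = 9.
Column 2 needs 325; the known cells sum to 260, so (2,2) = 65.
Main diagonal must total 325; the given cells sum to 267, so (4,4) = 58.
From anti-diagonal, 325 − (93 + 79 + 142 + 30) gives (2,4) = -19.
Row 4 needs 325; the known cells sum to 225, so (4,3) = 100.
Column 3 needs 325; the known cells sum to 302, so (2,3) = 23.
Column 4 must total 325; the given cells sum to 288, so (3,4) = 37.
Row 2 must total 325; the given cells sum to 176, so (2,5) = 149.

149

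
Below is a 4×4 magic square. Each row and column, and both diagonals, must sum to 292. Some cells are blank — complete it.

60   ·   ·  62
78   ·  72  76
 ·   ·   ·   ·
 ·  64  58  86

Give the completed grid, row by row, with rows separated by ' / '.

Row 2 must total 292; the given cells sum to 226, so (2,2) = 66.
Using row 4: 64 + 58 + 86 + ? → (4,1) = 292 − 208 = 84.
From column 1, 292 − (60 + 78 + 84) gives (3,1) = 70.
Column 4 needs 292; the known cells sum to 224, so (3,4) = 68.
Main diagonal needs 292; the known cells sum to 212, so (3,3) = 80.
Using anti-diagonal: 62 + 72 + 84 + ? → (3,2) = 292 − 218 = 74.
Using column 2: 66 + 74 + 64 + ? → (1,2) = 292 − 204 = 88.
Column 3: 72 + 80 + 58 + ? = 292, so (1,3) = 82.

60 88 82 62 / 78 66 72 76 / 70 74 80 68 / 84 64 58 86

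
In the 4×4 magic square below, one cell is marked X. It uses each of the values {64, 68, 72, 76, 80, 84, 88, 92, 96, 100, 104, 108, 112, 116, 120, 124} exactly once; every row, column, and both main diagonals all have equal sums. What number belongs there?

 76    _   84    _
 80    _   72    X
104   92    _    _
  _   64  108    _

124

The 16 entries sum to 1504, so each line sums to 1504/4 = 376.
From column 1, 376 − (76 + 80 + 104) gives (4,1) = 116.
The remaining cell in column 3 is (3,3) = 376 − 264 = 112.
Anti-diagonal: 72 + 92 + 116 + ? = 376, so (1,4) = 96.
Row 1 needs 376; the known cells sum to 256, so (1,2) = 120.
The remaining cell in row 3 is (3,4) = 376 − 308 = 68.
The remaining cell in row 4 is (4,4) = 376 − 288 = 88.
From column 2, 376 − (120 + 92 + 64) gives (2,2) = 100.
Column 4 must total 376; the given cells sum to 252, so (2,4) = 124.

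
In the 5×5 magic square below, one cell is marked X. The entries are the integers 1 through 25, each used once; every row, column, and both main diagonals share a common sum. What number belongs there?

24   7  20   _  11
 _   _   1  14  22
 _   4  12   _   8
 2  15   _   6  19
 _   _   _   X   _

The entries are 1 through 25, which sum to 325, so each line sums to 325/5 = 65.
Row 1 must total 65; the given cells sum to 62, so (1,4) = 3.
Row 4 must total 65; the given cells sum to 42, so (4,3) = 23.
Column 3: 20 + 1 + 12 + 23 + ? = 65, so (5,3) = 9.
Column 5: 11 + 22 + 8 + 19 + ? = 65, so (5,5) = 5.
Main diagonal must total 65; the given cells sum to 47, so (2,2) = 18.
The remaining cell in anti-diagonal is (5,1) = 65 − 52 = 13.
The remaining cell in row 2 is (2,1) = 65 − 55 = 10.
The remaining cell in column 1 is (3,1) = 65 − 49 = 16.
Column 2: 7 + 18 + 4 + 15 + ? = 65, so (5,2) = 21.
Row 3 needs 65; the known cells sum to 40, so (3,4) = 25.
Using row 5: 13 + 21 + 9 + 5 + ? → (5,4) = 65 − 48 = 17.

17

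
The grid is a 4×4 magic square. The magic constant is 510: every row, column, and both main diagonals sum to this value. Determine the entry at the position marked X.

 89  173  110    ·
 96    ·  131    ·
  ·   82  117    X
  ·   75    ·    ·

145

Row 1 needs 510; the known cells sum to 372, so (1,4) = 138.
Column 2 must total 510; the given cells sum to 330, so (2,2) = 180.
Using column 3: 110 + 131 + 117 + ? → (4,3) = 510 − 358 = 152.
Using main diagonal: 89 + 180 + 117 + ? → (4,4) = 510 − 386 = 124.
The remaining cell in anti-diagonal is (4,1) = 510 − 351 = 159.
Row 2 must total 510; the given cells sum to 407, so (2,4) = 103.
From column 1, 510 − (89 + 96 + 159) gives (3,1) = 166.
Column 4: 138 + 103 + 124 + ? = 510, so (3,4) = 145.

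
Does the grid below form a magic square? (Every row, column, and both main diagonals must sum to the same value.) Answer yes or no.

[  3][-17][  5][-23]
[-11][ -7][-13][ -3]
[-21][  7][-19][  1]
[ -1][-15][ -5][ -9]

Row 1: 3 + (-17) + 5 + (-23) = -32.
Row 2: -11 + (-7) + (-13) + (-3) = -34.
Row 3: -21 + 7 + (-19) + 1 = -32.
Row 4: -1 + (-15) + (-5) + (-9) = -30.
Column 1: 3 + (-11) + (-21) + (-1) = -30.
Column 2: -17 + (-7) + 7 + (-15) = -32.
Column 3: 5 + (-13) + (-19) + (-5) = -32.
Column 4: -23 + (-3) + 1 + (-9) = -34.
Main diagonal: 3 + (-7) + (-19) + (-9) = -32.
Anti-diagonal: -23 + (-13) + 7 + (-1) = -30.

No — anti-diagonal sums to -30 but row 3 sums to -32.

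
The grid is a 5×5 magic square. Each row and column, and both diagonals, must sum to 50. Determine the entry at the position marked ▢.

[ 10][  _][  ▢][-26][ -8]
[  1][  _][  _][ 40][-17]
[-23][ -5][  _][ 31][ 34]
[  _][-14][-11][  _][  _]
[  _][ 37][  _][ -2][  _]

Using row 3: -23 + (-5) + 31 + 34 + ? → (3,3) = 50 − 37 = 13.
Column 4 must total 50; the given cells sum to 43, so (4,4) = 7.
From anti-diagonal, 50 − (-8 + 40 + 13 + (-14)) gives (5,1) = 19.
Using column 1: 10 + 1 + (-23) + 19 + ? → (4,1) = 50 − 7 = 43.
Row 4 needs 50; the known cells sum to 25, so (4,5) = 25.
Column 5: -8 + (-17) + 34 + 25 + ? = 50, so (5,5) = 16.
Using main diagonal: 10 + 13 + 7 + 16 + ? → (2,2) = 50 − 46 = 4.
Row 2 must total 50; the given cells sum to 28, so (2,3) = 22.
Row 5 needs 50; the known cells sum to 70, so (5,3) = -20.
Column 2 needs 50; the known cells sum to 22, so (1,2) = 28.
Column 3 needs 50; the known cells sum to 4, so (1,3) = 46.

46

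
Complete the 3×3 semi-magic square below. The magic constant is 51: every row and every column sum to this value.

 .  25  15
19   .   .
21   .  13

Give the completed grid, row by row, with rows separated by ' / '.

From row 1, 51 − (25 + 15) gives (1,1) = 11.
Row 3 needs 51; the known cells sum to 34, so (3,2) = 17.
The remaining cell in column 2 is (2,2) = 51 − 42 = 9.
From column 3, 51 − (15 + 13) gives (2,3) = 23.

11 25 15 / 19 9 23 / 21 17 13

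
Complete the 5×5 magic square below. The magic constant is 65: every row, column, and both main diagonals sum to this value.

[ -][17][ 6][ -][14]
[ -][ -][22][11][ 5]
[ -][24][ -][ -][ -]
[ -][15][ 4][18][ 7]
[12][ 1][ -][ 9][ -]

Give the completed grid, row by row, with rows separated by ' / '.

3 17 6 25 14 / 19 8 22 11 5 / 10 24 13 2 16 / 21 15 4 18 7 / 12 1 20 9 23

Using row 4: 15 + 4 + 18 + 7 + ? → (4,1) = 65 − 44 = 21.
Column 2 needs 65; the known cells sum to 57, so (2,2) = 8.
From anti-diagonal, 65 − (14 + 11 + 15 + 12) gives (3,3) = 13.
Row 2 must total 65; the given cells sum to 46, so (2,1) = 19.
Column 3 needs 65; the known cells sum to 45, so (5,3) = 20.
Row 5 must total 65; the given cells sum to 42, so (5,5) = 23.
From column 5, 65 − (14 + 5 + 7 + 23) gives (3,5) = 16.
The remaining cell in main diagonal is (1,1) = 65 − 62 = 3.
From row 1, 65 − (3 + 17 + 6 + 14) gives (1,4) = 25.
Column 1 needs 65; the known cells sum to 55, so (3,1) = 10.
Column 4 must total 65; the given cells sum to 63, so (3,4) = 2.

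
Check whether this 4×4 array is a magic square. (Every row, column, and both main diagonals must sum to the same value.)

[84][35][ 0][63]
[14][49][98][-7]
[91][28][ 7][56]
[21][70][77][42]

No — column 1 sums to 210 but column 3 sums to 182.

Row 1: 84 + 35 + 0 + 63 = 182.
Row 2: 14 + 49 + 98 + (-7) = 154.
Row 3: 91 + 28 + 7 + 56 = 182.
Row 4: 21 + 70 + 77 + 42 = 210.
Column 1: 84 + 14 + 91 + 21 = 210.
Column 2: 35 + 49 + 28 + 70 = 182.
Column 3: 0 + 98 + 7 + 77 = 182.
Column 4: 63 + (-7) + 56 + 42 = 154.
Main diagonal: 84 + 49 + 7 + 42 = 182.
Anti-diagonal: 63 + 98 + 28 + 21 = 210.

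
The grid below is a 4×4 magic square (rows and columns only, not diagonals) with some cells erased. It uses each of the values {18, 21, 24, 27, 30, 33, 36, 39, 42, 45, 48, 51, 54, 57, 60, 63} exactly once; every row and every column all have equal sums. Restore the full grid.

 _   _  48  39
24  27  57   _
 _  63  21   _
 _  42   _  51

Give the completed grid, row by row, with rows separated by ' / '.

The 16 entries sum to 648, so each line sums to 648/4 = 162.
Row 2 needs 162; the known cells sum to 108, so (2,4) = 54.
Column 2 needs 162; the known cells sum to 132, so (1,2) = 30.
Column 3 needs 162; the known cells sum to 126, so (4,3) = 36.
From column 4, 162 − (39 + 54 + 51) gives (3,4) = 18.
The remaining cell in row 1 is (1,1) = 162 − 117 = 45.
The remaining cell in row 3 is (3,1) = 162 − 102 = 60.
From row 4, 162 − (42 + 36 + 51) gives (4,1) = 33.

45 30 48 39 / 24 27 57 54 / 60 63 21 18 / 33 42 36 51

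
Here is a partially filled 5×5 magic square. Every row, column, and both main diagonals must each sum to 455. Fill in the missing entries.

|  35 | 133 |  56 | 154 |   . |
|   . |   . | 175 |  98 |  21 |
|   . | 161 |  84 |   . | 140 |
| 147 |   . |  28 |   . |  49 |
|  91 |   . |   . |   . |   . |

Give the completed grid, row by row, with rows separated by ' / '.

35 133 56 154 77 / 119 42 175 98 21 / 63 161 84 7 140 / 147 105 28 126 49 / 91 14 112 70 168

Row 1 must total 455; the given cells sum to 378, so (1,5) = 77.
The remaining cell in column 3 is (5,3) = 455 − 343 = 112.
Column 5: 77 + 21 + 140 + 49 + ? = 455, so (5,5) = 168.
Anti-diagonal must total 455; the given cells sum to 350, so (4,2) = 105.
The remaining cell in row 4 is (4,4) = 455 − 329 = 126.
The remaining cell in main diagonal is (2,2) = 455 − 413 = 42.
Row 2: 42 + 175 + 98 + 21 + ? = 455, so (2,1) = 119.
Column 1 must total 455; the given cells sum to 392, so (3,1) = 63.
Column 2 must total 455; the given cells sum to 441, so (5,2) = 14.
Row 3 must total 455; the given cells sum to 448, so (3,4) = 7.
Row 5: 91 + 14 + 112 + 168 + ? = 455, so (5,4) = 70.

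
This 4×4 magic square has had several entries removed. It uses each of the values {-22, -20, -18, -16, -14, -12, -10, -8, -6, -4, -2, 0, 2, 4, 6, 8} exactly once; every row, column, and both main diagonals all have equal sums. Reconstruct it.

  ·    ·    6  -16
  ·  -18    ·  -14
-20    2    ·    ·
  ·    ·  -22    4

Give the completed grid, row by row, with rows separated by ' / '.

-6 -12 6 -16 / 8 -18 -4 -14 / -20 2 -8 -2 / -10 0 -22 4

The 16 entries sum to -112, so each line sums to -112/4 = -28.
From column 4, -28 − (-16 + (-14) + 4) gives (3,4) = -2.
Using row 3: -20 + 2 + (-2) + ? → (3,3) = -28 − (-20) = -8.
Column 3: 6 + (-8) + (-22) + ? = -28, so (2,3) = -4.
Main diagonal: -18 + (-8) + 4 + ? = -28, so (1,1) = -6.
From anti-diagonal, -28 − (-16 + (-4) + 2) gives (4,1) = -10.
Using row 1: -6 + 6 + (-16) + ? → (1,2) = -28 − (-16) = -12.
From row 2, -28 − (-18 + (-4) + (-14)) gives (2,1) = 8.
From row 4, -28 − (-10 + (-22) + 4) gives (4,2) = 0.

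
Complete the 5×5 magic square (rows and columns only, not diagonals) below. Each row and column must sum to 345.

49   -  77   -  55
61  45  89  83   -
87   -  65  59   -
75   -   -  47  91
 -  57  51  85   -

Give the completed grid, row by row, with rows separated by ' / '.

Row 2: 61 + 45 + 89 + 83 + ? = 345, so (2,5) = 67.
Using column 1: 49 + 61 + 87 + 75 + ? → (5,1) = 345 − 272 = 73.
Column 3 must total 345; the given cells sum to 282, so (4,3) = 63.
Column 4 needs 345; the known cells sum to 274, so (1,4) = 71.
The remaining cell in row 1 is (1,2) = 345 − 252 = 93.
The remaining cell in row 4 is (4,2) = 345 − 276 = 69.
Row 5 needs 345; the known cells sum to 266, so (5,5) = 79.
Column 2: 93 + 45 + 69 + 57 + ? = 345, so (3,2) = 81.
Using column 5: 55 + 67 + 91 + 79 + ? → (3,5) = 345 − 292 = 53.

49 93 77 71 55 / 61 45 89 83 67 / 87 81 65 59 53 / 75 69 63 47 91 / 73 57 51 85 79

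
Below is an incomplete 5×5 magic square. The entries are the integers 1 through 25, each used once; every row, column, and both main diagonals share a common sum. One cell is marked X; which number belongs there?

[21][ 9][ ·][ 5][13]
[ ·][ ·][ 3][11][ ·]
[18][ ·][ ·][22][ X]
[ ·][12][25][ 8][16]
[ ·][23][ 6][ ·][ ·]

The entries are 1 through 25, which sum to 325, so each line sums to 325/5 = 65.
Row 1 must total 65; the given cells sum to 48, so (1,3) = 17.
Row 4 needs 65; the known cells sum to 61, so (4,1) = 4.
Column 3 must total 65; the given cells sum to 51, so (3,3) = 14.
Using column 4: 5 + 11 + 22 + 8 + ? → (5,4) = 65 − 46 = 19.
Using anti-diagonal: 13 + 11 + 14 + 12 + ? → (5,1) = 65 − 50 = 15.
From row 5, 65 − (15 + 23 + 6 + 19) gives (5,5) = 2.
The remaining cell in column 1 is (2,1) = 65 − 58 = 7.
The remaining cell in main diagonal is (2,2) = 65 − 45 = 20.
The remaining cell in row 2 is (2,5) = 65 − 41 = 24.
Column 2 needs 65; the known cells sum to 64, so (3,2) = 1.
Column 5: 13 + 24 + 16 + 2 + ? = 65, so (3,5) = 10.

10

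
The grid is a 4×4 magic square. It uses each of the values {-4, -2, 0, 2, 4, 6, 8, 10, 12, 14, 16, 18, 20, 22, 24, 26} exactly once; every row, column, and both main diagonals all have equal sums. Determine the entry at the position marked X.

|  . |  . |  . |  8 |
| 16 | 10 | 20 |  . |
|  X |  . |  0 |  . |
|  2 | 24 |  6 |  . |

4

The 16 entries sum to 176, so each line sums to 176/4 = 44.
Row 2 needs 44; the known cells sum to 46, so (2,4) = -2.
Using row 4: 2 + 24 + 6 + ? → (4,4) = 44 − 32 = 12.
Column 3: 20 + 0 + 6 + ? = 44, so (1,3) = 18.
From column 4, 44 − (8 + (-2) + 12) gives (3,4) = 26.
From main diagonal, 44 − (10 + 0 + 12) gives (1,1) = 22.
From anti-diagonal, 44 − (8 + 20 + 2) gives (3,2) = 14.
Row 1: 22 + 18 + 8 + ? = 44, so (1,2) = -4.
Row 3 must total 44; the given cells sum to 40, so (3,1) = 4.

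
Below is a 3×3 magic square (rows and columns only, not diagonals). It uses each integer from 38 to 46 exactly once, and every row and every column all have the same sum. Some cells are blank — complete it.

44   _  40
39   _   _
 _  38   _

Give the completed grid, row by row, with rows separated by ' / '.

The entries are 38 through 46, which sum to 378, so each line sums to 378/3 = 126.
Using row 1: 44 + 40 + ? → (1,2) = 126 − 84 = 42.
Column 1 must total 126; the given cells sum to 83, so (3,1) = 43.
Column 2 must total 126; the given cells sum to 80, so (2,2) = 46.
From row 2, 126 − (39 + 46) gives (2,3) = 41.
Using row 3: 43 + 38 + ? → (3,3) = 126 − 81 = 45.

44 42 40 / 39 46 41 / 43 38 45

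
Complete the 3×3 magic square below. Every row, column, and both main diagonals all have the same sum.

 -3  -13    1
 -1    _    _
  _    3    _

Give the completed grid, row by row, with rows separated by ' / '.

Row 1 is already complete: -3 + -13 + 1 = -15, so that is the magic constant.
Using column 1: -3 + (-1) + ? → (3,1) = -15 − (-4) = -11.
Column 2 must total -15; the given cells sum to -10, so (2,2) = -5.
From main diagonal, -15 − (-3 + (-5)) gives (3,3) = -7.
From row 2, -15 − (-1 + (-5)) gives (2,3) = -9.

-3 -13 1 / -1 -5 -9 / -11 3 -7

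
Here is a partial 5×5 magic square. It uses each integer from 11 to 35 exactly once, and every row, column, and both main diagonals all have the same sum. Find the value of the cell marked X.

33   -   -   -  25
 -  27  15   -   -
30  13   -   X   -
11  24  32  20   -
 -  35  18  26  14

The entries are 11 through 35, which sum to 575, so each line sums to 575/5 = 115.
From row 4, 115 − (11 + 24 + 32 + 20) gives (4,5) = 28.
Using row 5: 35 + 18 + 26 + 14 + ? → (5,1) = 115 − 93 = 22.
Column 1: 33 + 30 + 11 + 22 + ? = 115, so (2,1) = 19.
Column 2 must total 115; the given cells sum to 99, so (1,2) = 16.
The remaining cell in main diagonal is (3,3) = 115 − 94 = 21.
Anti-diagonal needs 115; the known cells sum to 92, so (2,4) = 23.
The remaining cell in row 2 is (2,5) = 115 − 84 = 31.
Using column 3: 15 + 21 + 32 + 18 + ? → (1,3) = 115 − 86 = 29.
From column 5, 115 − (25 + 31 + 28 + 14) gives (3,5) = 17.
Row 1 must total 115; the given cells sum to 103, so (1,4) = 12.
Using row 3: 30 + 13 + 21 + 17 + ? → (3,4) = 115 − 81 = 34.

34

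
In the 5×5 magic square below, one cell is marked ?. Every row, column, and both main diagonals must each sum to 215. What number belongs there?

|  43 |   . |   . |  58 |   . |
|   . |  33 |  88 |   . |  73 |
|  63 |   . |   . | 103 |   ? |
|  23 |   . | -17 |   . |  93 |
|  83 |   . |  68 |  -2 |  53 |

The remaining cell in row 5 is (5,2) = 215 − 202 = 13.
Column 1: 43 + 63 + 23 + 83 + ? = 215, so (2,1) = 3.
Using row 2: 3 + 33 + 88 + 73 + ? → (2,4) = 215 − 197 = 18.
Column 4: 58 + 18 + 103 + (-2) + ? = 215, so (4,4) = 38.
Using main diagonal: 43 + 33 + 38 + 53 + ? → (3,3) = 215 − 167 = 48.
Row 4 must total 215; the given cells sum to 137, so (4,2) = 78.
From column 3, 215 − (88 + 48 + (-17) + 68) gives (1,3) = 28.
Anti-diagonal must total 215; the given cells sum to 227, so (1,5) = -12.
The remaining cell in row 1 is (1,2) = 215 − 117 = 98.
From column 2, 215 − (98 + 33 + 78 + 13) gives (3,2) = -7.
Column 5: -12 + 73 + 93 + 53 + ? = 215, so (3,5) = 8.

8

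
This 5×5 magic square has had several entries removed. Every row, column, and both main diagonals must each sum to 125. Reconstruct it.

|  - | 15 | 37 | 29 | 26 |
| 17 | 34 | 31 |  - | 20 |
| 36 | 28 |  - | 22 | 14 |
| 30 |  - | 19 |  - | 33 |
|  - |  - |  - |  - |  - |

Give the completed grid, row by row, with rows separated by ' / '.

Using row 1: 15 + 37 + 29 + 26 + ? → (1,1) = 125 − 107 = 18.
Row 2 must total 125; the given cells sum to 102, so (2,4) = 23.
Using row 3: 36 + 28 + 22 + 14 + ? → (3,3) = 125 − 100 = 25.
From column 1, 125 − (18 + 17 + 36 + 30) gives (5,1) = 24.
Column 3 must total 125; the given cells sum to 112, so (5,3) = 13.
Column 5: 26 + 20 + 14 + 33 + ? = 125, so (5,5) = 32.
From main diagonal, 125 − (18 + 34 + 25 + 32) gives (4,4) = 16.
Anti-diagonal must total 125; the given cells sum to 98, so (4,2) = 27.
Column 2: 15 + 34 + 28 + 27 + ? = 125, so (5,2) = 21.
Column 4 must total 125; the given cells sum to 90, so (5,4) = 35.

18 15 37 29 26 / 17 34 31 23 20 / 36 28 25 22 14 / 30 27 19 16 33 / 24 21 13 35 32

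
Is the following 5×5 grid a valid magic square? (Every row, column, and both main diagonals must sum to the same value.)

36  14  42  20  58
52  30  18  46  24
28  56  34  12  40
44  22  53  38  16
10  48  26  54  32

Row 1: 36 + 14 + 42 + 20 + 58 = 170.
Row 2: 52 + 30 + 18 + 46 + 24 = 170.
Row 3: 28 + 56 + 34 + 12 + 40 = 170.
Row 4: 44 + 22 + 53 + 38 + 16 = 173.
Row 5: 10 + 48 + 26 + 54 + 32 = 170.
Column 1: 36 + 52 + 28 + 44 + 10 = 170.
Column 2: 14 + 30 + 56 + 22 + 48 = 170.
Column 3: 42 + 18 + 34 + 53 + 26 = 173.
Column 4: 20 + 46 + 12 + 38 + 54 = 170.
Column 5: 58 + 24 + 40 + 16 + 32 = 170.
Main diagonal: 36 + 30 + 34 + 38 + 32 = 170.
Anti-diagonal: 58 + 46 + 34 + 22 + 10 = 170.

No — main diagonal sums to 170 but row 4 sums to 173.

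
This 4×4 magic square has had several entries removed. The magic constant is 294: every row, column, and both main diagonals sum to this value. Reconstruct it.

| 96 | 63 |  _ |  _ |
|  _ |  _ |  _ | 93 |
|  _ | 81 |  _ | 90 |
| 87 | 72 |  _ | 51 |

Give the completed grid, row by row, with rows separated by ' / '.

96 63 75 60 / 57 78 66 93 / 54 81 69 90 / 87 72 84 51

From row 4, 294 − (87 + 72 + 51) gives (4,3) = 84.
Column 2 must total 294; the given cells sum to 216, so (2,2) = 78.
Column 4 needs 294; the known cells sum to 234, so (1,4) = 60.
The remaining cell in main diagonal is (3,3) = 294 − 225 = 69.
Anti-diagonal needs 294; the known cells sum to 228, so (2,3) = 66.
Row 1 needs 294; the known cells sum to 219, so (1,3) = 75.
Row 2: 78 + 66 + 93 + ? = 294, so (2,1) = 57.
Row 3 must total 294; the given cells sum to 240, so (3,1) = 54.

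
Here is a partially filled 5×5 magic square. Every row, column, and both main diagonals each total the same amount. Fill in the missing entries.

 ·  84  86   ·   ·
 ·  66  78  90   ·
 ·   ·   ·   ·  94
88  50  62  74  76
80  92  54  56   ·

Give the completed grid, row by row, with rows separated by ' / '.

72 84 86 48 60 / 64 66 78 90 52 / 46 58 70 82 94 / 88 50 62 74 76 / 80 92 54 56 68

Row 4 is already complete: 88 + 50 + 62 + 74 + 76 = 350, so that is the magic constant.
The remaining cell in row 5 is (5,5) = 350 − 282 = 68.
The remaining cell in column 2 is (3,2) = 350 − 292 = 58.
The remaining cell in column 3 is (3,3) = 350 − 280 = 70.
The remaining cell in main diagonal is (1,1) = 350 − 278 = 72.
Using anti-diagonal: 90 + 70 + 50 + 80 + ? → (1,5) = 350 − 290 = 60.
Using row 1: 72 + 84 + 86 + 60 + ? → (1,4) = 350 − 302 = 48.
Column 4 needs 350; the known cells sum to 268, so (3,4) = 82.
Using column 5: 60 + 94 + 76 + 68 + ? → (2,5) = 350 − 298 = 52.
Row 2 needs 350; the known cells sum to 286, so (2,1) = 64.
Row 3 needs 350; the known cells sum to 304, so (3,1) = 46.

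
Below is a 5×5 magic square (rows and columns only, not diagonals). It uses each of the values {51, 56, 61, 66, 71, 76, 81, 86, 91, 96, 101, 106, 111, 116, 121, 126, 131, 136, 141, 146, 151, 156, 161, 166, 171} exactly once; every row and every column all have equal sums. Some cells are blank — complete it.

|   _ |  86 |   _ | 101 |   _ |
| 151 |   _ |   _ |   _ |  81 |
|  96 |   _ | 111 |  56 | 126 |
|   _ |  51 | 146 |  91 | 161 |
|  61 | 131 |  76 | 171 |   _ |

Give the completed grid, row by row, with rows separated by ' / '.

141 86 156 101 71 / 151 121 66 136 81 / 96 166 111 56 126 / 106 51 146 91 161 / 61 131 76 171 116

The 25 entries sum to 2775, so each line sums to 2775/5 = 555.
Row 3 must total 555; the given cells sum to 389, so (3,2) = 166.
Using row 4: 51 + 146 + 91 + 161 + ? → (4,1) = 555 − 449 = 106.
Row 5: 61 + 131 + 76 + 171 + ? = 555, so (5,5) = 116.
Using column 1: 151 + 96 + 106 + 61 + ? → (1,1) = 555 − 414 = 141.
Column 2 needs 555; the known cells sum to 434, so (2,2) = 121.
Column 4 must total 555; the given cells sum to 419, so (2,4) = 136.
The remaining cell in column 5 is (1,5) = 555 − 484 = 71.
The remaining cell in row 1 is (1,3) = 555 − 399 = 156.
The remaining cell in row 2 is (2,3) = 555 − 489 = 66.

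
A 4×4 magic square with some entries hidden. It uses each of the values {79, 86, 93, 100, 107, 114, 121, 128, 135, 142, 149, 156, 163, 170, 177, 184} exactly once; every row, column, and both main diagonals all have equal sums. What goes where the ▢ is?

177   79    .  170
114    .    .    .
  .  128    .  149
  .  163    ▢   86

184

The 16 entries sum to 2104, so each line sums to 2104/4 = 526.
The remaining cell in row 1 is (1,3) = 526 − 426 = 100.
Using column 2: 79 + 128 + 163 + ? → (2,2) = 526 − 370 = 156.
The remaining cell in column 4 is (2,4) = 526 − 405 = 121.
From main diagonal, 526 − (177 + 156 + 86) gives (3,3) = 107.
Row 2: 114 + 156 + 121 + ? = 526, so (2,3) = 135.
Row 3: 128 + 107 + 149 + ? = 526, so (3,1) = 142.
The remaining cell in column 1 is (4,1) = 526 − 433 = 93.
From column 3, 526 − (100 + 135 + 107) gives (4,3) = 184.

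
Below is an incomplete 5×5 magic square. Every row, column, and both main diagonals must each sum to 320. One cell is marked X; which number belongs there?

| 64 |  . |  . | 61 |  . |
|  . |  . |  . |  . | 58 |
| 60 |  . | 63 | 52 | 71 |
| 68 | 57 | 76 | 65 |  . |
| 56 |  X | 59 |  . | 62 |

70

The remaining cell in row 3 is (3,2) = 320 − 246 = 74.
The remaining cell in row 4 is (4,5) = 320 − 266 = 54.
Using column 1: 64 + 60 + 68 + 56 + ? → (2,1) = 320 − 248 = 72.
Using column 5: 58 + 71 + 54 + 62 + ? → (1,5) = 320 − 245 = 75.
The remaining cell in main diagonal is (2,2) = 320 − 254 = 66.
From anti-diagonal, 320 − (75 + 63 + 57 + 56) gives (2,4) = 69.
Row 2: 72 + 66 + 69 + 58 + ? = 320, so (2,3) = 55.
Column 3 must total 320; the given cells sum to 253, so (1,3) = 67.
Column 4: 61 + 69 + 52 + 65 + ? = 320, so (5,4) = 73.
The remaining cell in row 1 is (1,2) = 320 − 267 = 53.
Row 5 needs 320; the known cells sum to 250, so (5,2) = 70.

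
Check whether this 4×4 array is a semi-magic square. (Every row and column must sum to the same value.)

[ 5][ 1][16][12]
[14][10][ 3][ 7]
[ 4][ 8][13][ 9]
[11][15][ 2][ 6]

Row 1: 5 + 1 + 16 + 12 = 34.
Row 2: 14 + 10 + 3 + 7 = 34.
Row 3: 4 + 8 + 13 + 9 = 34.
Row 4: 11 + 15 + 2 + 6 = 34.
Column 1: 5 + 14 + 4 + 11 = 34.
Column 2: 1 + 10 + 8 + 15 = 34.
Column 3: 16 + 3 + 13 + 2 = 34.
Column 4: 12 + 7 + 9 + 6 = 34.
All lines sum to 34.

Yes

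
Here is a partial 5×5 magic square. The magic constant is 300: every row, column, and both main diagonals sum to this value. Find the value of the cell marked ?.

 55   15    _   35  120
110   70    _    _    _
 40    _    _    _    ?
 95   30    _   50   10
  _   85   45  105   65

Row 1 needs 300; the known cells sum to 225, so (1,3) = 75.
Row 4: 95 + 30 + 50 + 10 + ? = 300, so (4,3) = 115.
Using row 5: 85 + 45 + 105 + 65 + ? → (5,1) = 300 − 300 = 0.
Column 2 must total 300; the given cells sum to 200, so (3,2) = 100.
Main diagonal must total 300; the given cells sum to 240, so (3,3) = 60.
The remaining cell in anti-diagonal is (2,4) = 300 − 210 = 90.
Column 3 must total 300; the given cells sum to 295, so (2,3) = 5.
From column 4, 300 − (35 + 90 + 50 + 105) gives (3,4) = 20.
The remaining cell in row 2 is (2,5) = 300 − 275 = 25.
The remaining cell in row 3 is (3,5) = 300 − 220 = 80.

80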